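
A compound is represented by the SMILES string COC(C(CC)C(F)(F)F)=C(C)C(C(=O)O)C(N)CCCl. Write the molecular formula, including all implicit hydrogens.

Walk through each heavy atom and fill implicit hydrogens from standard valence (C 4, N 3, O 2, S 2, halogen 1):
  atom 1: C, bond orders sum to 1 (valence 4) → 3 H
  atom 2: O, bond orders sum to 2 (valence 2) → 0 H
  atom 3: C, bond orders sum to 4 (valence 4) → 0 H
  atom 4: C, bond orders sum to 3 (valence 4) → 1 H
  atom 5: C, bond orders sum to 2 (valence 4) → 2 H
  atom 6: C, bond orders sum to 1 (valence 4) → 3 H
  atom 7: C, bond orders sum to 4 (valence 4) → 0 H
  atom 8: F (halogen, monovalent) → 0 H
  atom 9: F (halogen, monovalent) → 0 H
  atom 10: F (halogen, monovalent) → 0 H
  atom 11: C, bond orders sum to 4 (valence 4) → 0 H
  atom 12: C, bond orders sum to 1 (valence 4) → 3 H
  atom 13: C, bond orders sum to 3 (valence 4) → 1 H
  atom 14: C, bond orders sum to 4 (valence 4) → 0 H
  atom 15: O, bond orders sum to 2 (valence 2) → 0 H
  atom 16: O, bond orders sum to 1 (valence 2) → 1 H
  atom 17: C, bond orders sum to 3 (valence 4) → 1 H
  atom 18: N, bond orders sum to 1 (valence 3) → 2 H
  atom 19: C, bond orders sum to 2 (valence 4) → 2 H
  atom 20: C, bond orders sum to 2 (valence 4) → 2 H
  atom 21: Cl (halogen, monovalent) → 0 H
Totals → C:13, H:21, Cl:1, F:3, N:1, O:3.
In Hill order: C13H21ClF3NO3.

C13H21ClF3NO3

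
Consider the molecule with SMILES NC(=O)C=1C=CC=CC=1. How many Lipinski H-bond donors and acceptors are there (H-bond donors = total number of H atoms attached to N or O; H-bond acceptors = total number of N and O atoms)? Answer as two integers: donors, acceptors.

2, 2

Donors: find every N or O and count the H atoms it carries.
  atom 1 (N): bond orders sum to 1 → 2 H
  atom 3 (O): bond orders sum to 2 → 0 H
Lipinski HBD = 2.
Acceptors: N atoms = 1, O atoms = 1 → HBA = 2.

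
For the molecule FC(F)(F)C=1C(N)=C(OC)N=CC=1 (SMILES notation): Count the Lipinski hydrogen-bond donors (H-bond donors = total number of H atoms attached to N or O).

Donors: find every N or O and count the H atoms it carries.
  atom 7 (N): bond orders sum to 1 → 2 H
  atom 9 (O): bond orders sum to 2 → 0 H
  atom 11 (N): bond orders sum to 3 → 0 H
Lipinski HBD = 2.

2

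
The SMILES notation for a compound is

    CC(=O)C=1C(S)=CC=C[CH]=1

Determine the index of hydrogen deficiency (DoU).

5

Degree of unsaturation = (number of rings) + (number of π bonds).
Ring closures in the SMILES: 1.
π bonds: 4 double bonds (each 1 DoU) → 4 DoU from unsaturation.
Total DoU = 1 + 4 = 5.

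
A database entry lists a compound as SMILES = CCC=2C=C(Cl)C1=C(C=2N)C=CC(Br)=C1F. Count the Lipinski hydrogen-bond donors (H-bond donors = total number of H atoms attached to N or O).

Donors: find every N or O and count the H atoms it carries.
  atom 10 (N): bond orders sum to 1 → 2 H
Lipinski HBD = 2.

2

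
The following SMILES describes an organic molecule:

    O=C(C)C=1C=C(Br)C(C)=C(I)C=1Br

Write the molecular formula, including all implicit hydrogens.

C9H7Br2IO

Walk through each heavy atom and fill implicit hydrogens from standard valence (C 4, N 3, O 2, S 2, halogen 1):
  atom 1: O, bond orders sum to 2 (valence 2) → 0 H
  atom 2: C, bond orders sum to 4 (valence 4) → 0 H
  atom 3: C, bond orders sum to 1 (valence 4) → 3 H
  atom 4: C, bond orders sum to 4 (valence 4) → 0 H
  atom 5: C, bond orders sum to 3 (valence 4) → 1 H
  atom 6: C, bond orders sum to 4 (valence 4) → 0 H
  atom 7: Br (halogen, monovalent) → 0 H
  atom 8: C, bond orders sum to 4 (valence 4) → 0 H
  atom 9: C, bond orders sum to 1 (valence 4) → 3 H
  atom 10: C, bond orders sum to 4 (valence 4) → 0 H
  atom 11: I (halogen, monovalent) → 0 H
  atom 12: C, bond orders sum to 4 (valence 4) → 0 H
  atom 13: Br (halogen, monovalent) → 0 H
Totals → C:9, H:7, Br:2, I:1, O:1.
In Hill order: C9H7Br2IO.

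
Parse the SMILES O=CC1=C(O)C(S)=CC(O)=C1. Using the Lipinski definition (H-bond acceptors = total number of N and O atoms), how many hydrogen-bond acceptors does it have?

N atoms: 0; O atoms: 3.
Lipinski HBA = 0 + 3 = 3.

3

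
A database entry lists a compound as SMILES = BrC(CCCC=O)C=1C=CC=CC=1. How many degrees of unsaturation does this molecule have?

5

Molecular formula: C11H13BrO.
DoU = (2C + 2 + N − H − X) / 2, where X is the halogen count and O/S are ignored.
    = (2·11 + 2 + 0 − 13 − 1) / 2 = 10 / 2 = 5.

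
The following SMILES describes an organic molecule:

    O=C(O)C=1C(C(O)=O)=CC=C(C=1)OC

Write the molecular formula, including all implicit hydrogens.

C9H8O5

Walk through each heavy atom and fill implicit hydrogens from standard valence (C 4, N 3, O 2, S 2, halogen 1):
  atom 1: O, bond orders sum to 2 (valence 2) → 0 H
  atom 2: C, bond orders sum to 4 (valence 4) → 0 H
  atom 3: O, bond orders sum to 1 (valence 2) → 1 H
  atom 4: C, bond orders sum to 4 (valence 4) → 0 H
  atom 5: C, bond orders sum to 4 (valence 4) → 0 H
  atom 6: C, bond orders sum to 4 (valence 4) → 0 H
  atom 7: O, bond orders sum to 1 (valence 2) → 1 H
  atom 8: O, bond orders sum to 2 (valence 2) → 0 H
  atom 9: C, bond orders sum to 3 (valence 4) → 1 H
  atom 10: C, bond orders sum to 3 (valence 4) → 1 H
  atom 11: C, bond orders sum to 4 (valence 4) → 0 H
  atom 12: C, bond orders sum to 3 (valence 4) → 1 H
  atom 13: O, bond orders sum to 2 (valence 2) → 0 H
  atom 14: C, bond orders sum to 1 (valence 4) → 3 H
Totals → C:9, H:8, O:5.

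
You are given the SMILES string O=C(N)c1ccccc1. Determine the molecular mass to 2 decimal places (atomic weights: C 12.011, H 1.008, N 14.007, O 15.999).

First, the molecular formula is C7H7NO (counting implicit H from valence).
  C: 7 × 12.011 = 84.077
  H: 7 × 1.008 = 7.056
  N: 1 × 14.007 = 14.007
  O: 1 × 15.999 = 15.999
Sum: 7×12.011 + 7×1.008 + 1×14.007 + 1×15.999 = 121.139 → 121.14 g/mol.

121.14 g/mol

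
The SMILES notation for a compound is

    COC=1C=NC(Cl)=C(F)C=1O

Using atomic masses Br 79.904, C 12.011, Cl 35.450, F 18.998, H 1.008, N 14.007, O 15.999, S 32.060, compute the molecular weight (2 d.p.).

First, the molecular formula is C6H5ClFNO2 (counting implicit H from valence).
  C: 6 × 12.011 = 72.066
  Cl: 1 × 35.450 = 35.450
  F: 1 × 18.998 = 18.998
  H: 5 × 1.008 = 5.040
  N: 1 × 14.007 = 14.007
  O: 2 × 15.999 = 31.998
Sum: 6×12.011 + 1×35.450 + 1×18.998 + 5×1.008 + 1×14.007 + 2×15.999 = 177.559 → 177.56 g/mol.

177.56 g/mol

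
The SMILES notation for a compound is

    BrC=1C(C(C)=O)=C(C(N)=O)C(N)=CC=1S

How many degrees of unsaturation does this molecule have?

Degree of unsaturation = (number of rings) + (number of π bonds).
Ring closures in the SMILES: 1.
π bonds: 5 double bonds (each 1 DoU) → 5 DoU from unsaturation.
Total DoU = 1 + 5 = 6.

6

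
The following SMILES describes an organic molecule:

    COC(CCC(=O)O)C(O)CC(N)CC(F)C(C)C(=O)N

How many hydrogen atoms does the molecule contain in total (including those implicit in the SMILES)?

Walk through each heavy atom and fill implicit hydrogens from standard valence (C 4, N 3, O 2, S 2, halogen 1):
  atom 1: C, bond orders sum to 1 (valence 4) → 3 H
  atom 2: O, bond orders sum to 2 (valence 2) → 0 H
  atom 3: C, bond orders sum to 3 (valence 4) → 1 H
  atom 4: C, bond orders sum to 2 (valence 4) → 2 H
  atom 5: C, bond orders sum to 2 (valence 4) → 2 H
  atom 6: C, bond orders sum to 4 (valence 4) → 0 H
  atom 7: O, bond orders sum to 2 (valence 2) → 0 H
  atom 8: O, bond orders sum to 1 (valence 2) → 1 H
  atom 9: C, bond orders sum to 3 (valence 4) → 1 H
  atom 10: O, bond orders sum to 1 (valence 2) → 1 H
  atom 11: C, bond orders sum to 2 (valence 4) → 2 H
  atom 12: C, bond orders sum to 3 (valence 4) → 1 H
  atom 13: N, bond orders sum to 1 (valence 3) → 2 H
  atom 14: C, bond orders sum to 2 (valence 4) → 2 H
  atom 15: C, bond orders sum to 3 (valence 4) → 1 H
  atom 16: F (halogen, monovalent) → 0 H
  atom 17: C, bond orders sum to 3 (valence 4) → 1 H
  atom 18: C, bond orders sum to 1 (valence 4) → 3 H
  atom 19: C, bond orders sum to 4 (valence 4) → 0 H
  atom 20: O, bond orders sum to 2 (valence 2) → 0 H
  atom 21: N, bond orders sum to 1 (valence 3) → 2 H
Total hydrogens: 25.

25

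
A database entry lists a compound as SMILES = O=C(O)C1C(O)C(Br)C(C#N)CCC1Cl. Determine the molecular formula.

C9H11BrClNO3

Walk through each heavy atom and fill implicit hydrogens from standard valence (C 4, N 3, O 2, S 2, halogen 1):
  atom 1: O, bond orders sum to 2 (valence 2) → 0 H
  atom 2: C, bond orders sum to 4 (valence 4) → 0 H
  atom 3: O, bond orders sum to 1 (valence 2) → 1 H
  atom 4: C, bond orders sum to 3 (valence 4) → 1 H
  atom 5: C, bond orders sum to 3 (valence 4) → 1 H
  atom 6: O, bond orders sum to 1 (valence 2) → 1 H
  atom 7: C, bond orders sum to 3 (valence 4) → 1 H
  atom 8: Br (halogen, monovalent) → 0 H
  atom 9: C, bond orders sum to 3 (valence 4) → 1 H
  atom 10: C, bond orders sum to 4 (valence 4) → 0 H
  atom 11: N, bond orders sum to 3 (valence 3) → 0 H
  atom 12: C, bond orders sum to 2 (valence 4) → 2 H
  atom 13: C, bond orders sum to 2 (valence 4) → 2 H
  atom 14: C, bond orders sum to 3 (valence 4) → 1 H
  atom 15: Cl (halogen, monovalent) → 0 H
Totals → C:9, H:11, Br:1, Cl:1, N:1, O:3.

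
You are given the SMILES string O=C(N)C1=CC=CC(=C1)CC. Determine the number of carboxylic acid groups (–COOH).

Scan the SMILES for the carboxylic acid motif — none present.
Groups that are present: 1 amide.

0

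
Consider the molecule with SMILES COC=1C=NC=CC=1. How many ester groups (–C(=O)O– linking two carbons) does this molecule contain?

Scan the SMILES for the ester motif — none present.
Groups that are present: 1 ether.

0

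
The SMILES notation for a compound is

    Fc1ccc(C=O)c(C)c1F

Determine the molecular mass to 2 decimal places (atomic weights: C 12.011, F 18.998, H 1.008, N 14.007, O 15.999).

First, the molecular formula is C8H6F2O (counting implicit H from valence).
  C: 8 × 12.011 = 96.088
  F: 2 × 18.998 = 37.996
  H: 6 × 1.008 = 6.048
  O: 1 × 15.999 = 15.999
Sum: 8×12.011 + 2×18.998 + 6×1.008 + 1×15.999 = 156.131 → 156.13 g/mol.

156.13 g/mol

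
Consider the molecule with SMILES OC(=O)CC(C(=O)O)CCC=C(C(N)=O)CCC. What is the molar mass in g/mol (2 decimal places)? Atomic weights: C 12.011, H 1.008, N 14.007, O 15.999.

First, the molecular formula is C12H19NO5 (counting implicit H from valence).
  C: 12 × 12.011 = 144.132
  H: 19 × 1.008 = 19.152
  N: 1 × 14.007 = 14.007
  O: 5 × 15.999 = 79.995
Sum: 12×12.011 + 19×1.008 + 1×14.007 + 5×15.999 = 257.286 → 257.29 g/mol.

257.29 g/mol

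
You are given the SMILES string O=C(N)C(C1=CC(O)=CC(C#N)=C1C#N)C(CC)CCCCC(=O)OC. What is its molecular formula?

C19H23N3O4

Walk through each heavy atom and fill implicit hydrogens from standard valence (C 4, N 3, O 2, S 2, halogen 1):
  atom 1: O, bond orders sum to 2 (valence 2) → 0 H
  atom 2: C, bond orders sum to 4 (valence 4) → 0 H
  atom 3: N, bond orders sum to 1 (valence 3) → 2 H
  atom 4: C, bond orders sum to 3 (valence 4) → 1 H
  atom 5: C, bond orders sum to 4 (valence 4) → 0 H
  atom 6: C, bond orders sum to 3 (valence 4) → 1 H
  atom 7: C, bond orders sum to 4 (valence 4) → 0 H
  atom 8: O, bond orders sum to 1 (valence 2) → 1 H
  atom 9: C, bond orders sum to 3 (valence 4) → 1 H
  atom 10: C, bond orders sum to 4 (valence 4) → 0 H
  atom 11: C, bond orders sum to 4 (valence 4) → 0 H
  atom 12: N, bond orders sum to 3 (valence 3) → 0 H
  atom 13: C, bond orders sum to 4 (valence 4) → 0 H
  atom 14: C, bond orders sum to 4 (valence 4) → 0 H
  atom 15: N, bond orders sum to 3 (valence 3) → 0 H
  atom 16: C, bond orders sum to 3 (valence 4) → 1 H
  atom 17: C, bond orders sum to 2 (valence 4) → 2 H
  atom 18: C, bond orders sum to 1 (valence 4) → 3 H
  atom 19: C, bond orders sum to 2 (valence 4) → 2 H
  atom 20: C, bond orders sum to 2 (valence 4) → 2 H
  atom 21: C, bond orders sum to 2 (valence 4) → 2 H
  atom 22: C, bond orders sum to 2 (valence 4) → 2 H
  atom 23: C, bond orders sum to 4 (valence 4) → 0 H
  atom 24: O, bond orders sum to 2 (valence 2) → 0 H
  atom 25: O, bond orders sum to 2 (valence 2) → 0 H
  atom 26: C, bond orders sum to 1 (valence 4) → 3 H
Totals → C:19, H:23, N:3, O:4.
In Hill order: C19H23N3O4.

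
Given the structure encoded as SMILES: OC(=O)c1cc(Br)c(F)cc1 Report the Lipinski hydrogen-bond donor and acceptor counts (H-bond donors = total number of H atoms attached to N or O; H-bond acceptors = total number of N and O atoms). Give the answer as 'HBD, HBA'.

1, 2

Donors: find every N or O and count the H atoms it carries.
  atom 1 (O): bond orders sum to 1 → 1 H
  atom 3 (O): bond orders sum to 2 → 0 H
Lipinski HBD = 1.
Acceptors: N atoms = 0, O atoms = 2 → HBA = 2.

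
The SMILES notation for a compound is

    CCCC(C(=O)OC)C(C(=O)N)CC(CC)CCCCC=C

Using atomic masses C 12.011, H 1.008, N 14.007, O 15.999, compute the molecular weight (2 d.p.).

First, the molecular formula is C18H33NO3 (counting implicit H from valence).
  C: 18 × 12.011 = 216.198
  H: 33 × 1.008 = 33.264
  N: 1 × 14.007 = 14.007
  O: 3 × 15.999 = 47.997
Sum: 18×12.011 + 33×1.008 + 1×14.007 + 3×15.999 = 311.466 → 311.47 g/mol.

311.47 g/mol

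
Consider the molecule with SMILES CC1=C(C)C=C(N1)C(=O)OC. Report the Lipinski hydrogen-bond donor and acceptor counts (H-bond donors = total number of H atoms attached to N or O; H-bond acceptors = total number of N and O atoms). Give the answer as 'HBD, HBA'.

1, 3

Donors: find every N or O and count the H atoms it carries.
  atom 7 (N): bond orders sum to 2 → 1 H
  atom 9 (O): bond orders sum to 2 → 0 H
  atom 10 (O): bond orders sum to 2 → 0 H
Lipinski HBD = 1.
Acceptors: N atoms = 1, O atoms = 2 → HBA = 3.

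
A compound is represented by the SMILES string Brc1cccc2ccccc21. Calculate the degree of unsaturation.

7

Molecular formula: C10H7Br.
DoU = (2C + 2 + N − H − X) / 2, where X is the halogen count and O/S are ignored.
    = (2·10 + 2 + 0 − 7 − 1) / 2 = 14 / 2 = 7.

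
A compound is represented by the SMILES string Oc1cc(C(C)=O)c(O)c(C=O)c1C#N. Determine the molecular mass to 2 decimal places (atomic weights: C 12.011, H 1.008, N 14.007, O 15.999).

First, the molecular formula is C10H7NO4 (counting implicit H from valence).
  C: 10 × 12.011 = 120.110
  H: 7 × 1.008 = 7.056
  N: 1 × 14.007 = 14.007
  O: 4 × 15.999 = 63.996
Sum: 10×12.011 + 7×1.008 + 1×14.007 + 4×15.999 = 205.169 → 205.17 g/mol.

205.17 g/mol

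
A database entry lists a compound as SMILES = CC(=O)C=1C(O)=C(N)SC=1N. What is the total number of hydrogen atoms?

8

Walk through each heavy atom and fill implicit hydrogens from standard valence (C 4, N 3, O 2, S 2, halogen 1):
  atom 1: C, bond orders sum to 1 (valence 4) → 3 H
  atom 2: C, bond orders sum to 4 (valence 4) → 0 H
  atom 3: O, bond orders sum to 2 (valence 2) → 0 H
  atom 4: C, bond orders sum to 4 (valence 4) → 0 H
  atom 5: C, bond orders sum to 4 (valence 4) → 0 H
  atom 6: O, bond orders sum to 1 (valence 2) → 1 H
  atom 7: C, bond orders sum to 4 (valence 4) → 0 H
  atom 8: N, bond orders sum to 1 (valence 3) → 2 H
  atom 9: S, bond orders sum to 2 (valence 2) → 0 H
  atom 10: C, bond orders sum to 4 (valence 4) → 0 H
  atom 11: N, bond orders sum to 1 (valence 3) → 2 H
Total hydrogens: 8.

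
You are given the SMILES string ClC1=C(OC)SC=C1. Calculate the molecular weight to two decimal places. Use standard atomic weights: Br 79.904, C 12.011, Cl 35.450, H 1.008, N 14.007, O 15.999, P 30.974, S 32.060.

148.60 g/mol

First, the molecular formula is C5H5ClOS (counting implicit H from valence).
  C: 5 × 12.011 = 60.055
  Cl: 1 × 35.450 = 35.450
  H: 5 × 1.008 = 5.040
  O: 1 × 15.999 = 15.999
  S: 1 × 32.060 = 32.060
Sum: 5×12.011 + 1×35.450 + 5×1.008 + 1×15.999 + 1×32.060 = 148.604 → 148.60 g/mol.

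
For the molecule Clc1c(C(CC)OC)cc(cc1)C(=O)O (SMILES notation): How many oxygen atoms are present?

Scan the SMILES for O atoms (remember two-letter symbols like Cl and Br are single atoms).
Oxygen count: 3.

3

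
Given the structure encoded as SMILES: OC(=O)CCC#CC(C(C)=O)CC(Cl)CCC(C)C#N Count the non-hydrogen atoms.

20

Every atom symbol written in the SMILES (organic subset) is one heavy atom; implicit H are not written.
Heavy atoms by element → C:15, Cl:1, N:1, O:3.
Total: 20.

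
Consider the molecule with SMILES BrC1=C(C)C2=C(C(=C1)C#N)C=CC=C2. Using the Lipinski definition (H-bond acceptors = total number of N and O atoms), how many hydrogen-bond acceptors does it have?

1

N atoms: 1; O atoms: 0.
Lipinski HBA = 1 + 0 = 1.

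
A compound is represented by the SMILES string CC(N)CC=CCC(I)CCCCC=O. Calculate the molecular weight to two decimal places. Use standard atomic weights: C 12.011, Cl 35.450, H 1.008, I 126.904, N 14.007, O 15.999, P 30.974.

First, the molecular formula is C12H22INO (counting implicit H from valence).
  C: 12 × 12.011 = 144.132
  H: 22 × 1.008 = 22.176
  I: 1 × 126.904 = 126.904
  N: 1 × 14.007 = 14.007
  O: 1 × 15.999 = 15.999
Sum: 12×12.011 + 22×1.008 + 1×126.904 + 1×14.007 + 1×15.999 = 323.218 → 323.22 g/mol.

323.22 g/mol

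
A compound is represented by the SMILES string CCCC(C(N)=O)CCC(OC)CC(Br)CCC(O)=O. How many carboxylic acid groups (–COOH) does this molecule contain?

The carboxylic acid motif appears at heavy-atom position 18 in the SMILES.
Other groups present: 1 amide, 1 ether.
Carboxylic acid count: 1.

1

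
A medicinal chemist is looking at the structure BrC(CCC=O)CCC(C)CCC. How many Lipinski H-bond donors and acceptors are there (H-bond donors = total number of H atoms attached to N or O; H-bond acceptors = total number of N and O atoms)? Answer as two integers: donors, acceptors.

Donors: find every N or O and count the H atoms it carries.
  atom 6 (O): bond orders sum to 2 → 0 H
Lipinski HBD = 0.
Acceptors: N atoms = 0, O atoms = 1 → HBA = 1.

0, 1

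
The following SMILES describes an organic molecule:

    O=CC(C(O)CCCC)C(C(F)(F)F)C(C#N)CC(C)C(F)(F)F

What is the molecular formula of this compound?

C15H21F6NO2

Walk through each heavy atom and fill implicit hydrogens from standard valence (C 4, N 3, O 2, S 2, halogen 1):
  atom 1: O, bond orders sum to 2 (valence 2) → 0 H
  atom 2: C, bond orders sum to 3 (valence 4) → 1 H
  atom 3: C, bond orders sum to 3 (valence 4) → 1 H
  atom 4: C, bond orders sum to 3 (valence 4) → 1 H
  atom 5: O, bond orders sum to 1 (valence 2) → 1 H
  atom 6: C, bond orders sum to 2 (valence 4) → 2 H
  atom 7: C, bond orders sum to 2 (valence 4) → 2 H
  atom 8: C, bond orders sum to 2 (valence 4) → 2 H
  atom 9: C, bond orders sum to 1 (valence 4) → 3 H
  atom 10: C, bond orders sum to 3 (valence 4) → 1 H
  atom 11: C, bond orders sum to 4 (valence 4) → 0 H
  atom 12: F (halogen, monovalent) → 0 H
  atom 13: F (halogen, monovalent) → 0 H
  atom 14: F (halogen, monovalent) → 0 H
  atom 15: C, bond orders sum to 3 (valence 4) → 1 H
  atom 16: C, bond orders sum to 4 (valence 4) → 0 H
  atom 17: N, bond orders sum to 3 (valence 3) → 0 H
  atom 18: C, bond orders sum to 2 (valence 4) → 2 H
  atom 19: C, bond orders sum to 3 (valence 4) → 1 H
  atom 20: C, bond orders sum to 1 (valence 4) → 3 H
  atom 21: C, bond orders sum to 4 (valence 4) → 0 H
  atom 22: F (halogen, monovalent) → 0 H
  atom 23: F (halogen, monovalent) → 0 H
  atom 24: F (halogen, monovalent) → 0 H
Totals → C:15, H:21, F:6, N:1, O:2.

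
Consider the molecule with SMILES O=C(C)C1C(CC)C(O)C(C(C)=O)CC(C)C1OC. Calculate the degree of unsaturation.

Degree of unsaturation = (number of rings) + (number of π bonds).
Ring closures in the SMILES: 1.
π bonds: 2 double bonds (each 1 DoU) → 2 DoU from unsaturation.
Total DoU = 1 + 2 = 3.

3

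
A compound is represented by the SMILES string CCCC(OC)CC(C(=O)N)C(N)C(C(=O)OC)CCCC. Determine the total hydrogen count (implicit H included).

Walk through each heavy atom and fill implicit hydrogens from standard valence (C 4, N 3, O 2, S 2, halogen 1):
  atom 1: C, bond orders sum to 1 (valence 4) → 3 H
  atom 2: C, bond orders sum to 2 (valence 4) → 2 H
  atom 3: C, bond orders sum to 2 (valence 4) → 2 H
  atom 4: C, bond orders sum to 3 (valence 4) → 1 H
  atom 5: O, bond orders sum to 2 (valence 2) → 0 H
  atom 6: C, bond orders sum to 1 (valence 4) → 3 H
  atom 7: C, bond orders sum to 2 (valence 4) → 2 H
  atom 8: C, bond orders sum to 3 (valence 4) → 1 H
  atom 9: C, bond orders sum to 4 (valence 4) → 0 H
  atom 10: O, bond orders sum to 2 (valence 2) → 0 H
  atom 11: N, bond orders sum to 1 (valence 3) → 2 H
  atom 12: C, bond orders sum to 3 (valence 4) → 1 H
  atom 13: N, bond orders sum to 1 (valence 3) → 2 H
  atom 14: C, bond orders sum to 3 (valence 4) → 1 H
  atom 15: C, bond orders sum to 4 (valence 4) → 0 H
  atom 16: O, bond orders sum to 2 (valence 2) → 0 H
  atom 17: O, bond orders sum to 2 (valence 2) → 0 H
  atom 18: C, bond orders sum to 1 (valence 4) → 3 H
  atom 19: C, bond orders sum to 2 (valence 4) → 2 H
  atom 20: C, bond orders sum to 2 (valence 4) → 2 H
  atom 21: C, bond orders sum to 2 (valence 4) → 2 H
  atom 22: C, bond orders sum to 1 (valence 4) → 3 H
Total hydrogens: 32.

32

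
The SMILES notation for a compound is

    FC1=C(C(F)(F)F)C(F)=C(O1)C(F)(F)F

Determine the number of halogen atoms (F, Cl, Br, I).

Halogen atoms appear at heavy-atom positions 1, 5, 6, 7, 9, 13, 14, 15 (8×F).
Halogen count: 8.

8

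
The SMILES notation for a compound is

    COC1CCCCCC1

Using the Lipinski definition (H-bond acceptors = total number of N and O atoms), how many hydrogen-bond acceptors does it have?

N atoms: 0; O atoms: 1.
Lipinski HBA = 0 + 1 = 1.

1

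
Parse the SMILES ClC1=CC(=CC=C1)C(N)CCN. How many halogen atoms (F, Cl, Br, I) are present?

1

Halogen atoms appear at heavy-atom position 1 (1×Cl).
Other groups present: 2 primary amine.
Halogen count: 1.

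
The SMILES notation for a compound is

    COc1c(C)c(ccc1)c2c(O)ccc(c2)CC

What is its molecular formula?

Walk through each heavy atom and fill implicit hydrogens from standard valence (C 4, N 3, O 2, S 2, halogen 1); for lowercase aromatic atoms, an aromatic c carries 1 H when it has two neighbours and 0 H with three, and aromatic n carries 0 H:
  atom 1: C, bond orders sum to 1 (valence 4) → 3 H
  atom 2: O, bond orders sum to 2 (valence 2) → 0 H
  atom 3: aromatic c, 3 neighbours → 0 H
  atom 4: aromatic c, 3 neighbours → 0 H
  atom 5: C, bond orders sum to 1 (valence 4) → 3 H
  atom 6: aromatic c, 3 neighbours → 0 H
  atom 7: aromatic c, 2 neighbours → 1 H
  atom 8: aromatic c, 2 neighbours → 1 H
  atom 9: aromatic c, 2 neighbours → 1 H
  atom 10: aromatic c, 3 neighbours → 0 H
  atom 11: aromatic c, 3 neighbours → 0 H
  atom 12: O, bond orders sum to 1 (valence 2) → 1 H
  atom 13: aromatic c, 2 neighbours → 1 H
  atom 14: aromatic c, 2 neighbours → 1 H
  atom 15: aromatic c, 3 neighbours → 0 H
  atom 16: aromatic c, 2 neighbours → 1 H
  atom 17: C, bond orders sum to 2 (valence 4) → 2 H
  atom 18: C, bond orders sum to 1 (valence 4) → 3 H
Totals → C:16, H:18, O:2.

C16H18O2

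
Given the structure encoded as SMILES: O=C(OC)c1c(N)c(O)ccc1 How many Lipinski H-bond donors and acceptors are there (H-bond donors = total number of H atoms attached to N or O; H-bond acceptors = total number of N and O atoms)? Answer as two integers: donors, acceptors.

3, 4

Donors: find every N or O and count the H atoms it carries.
  atom 1 (O): bond orders sum to 2 → 0 H
  atom 3 (O): bond orders sum to 2 → 0 H
  atom 7 (N): bond orders sum to 1 → 2 H
  atom 9 (O): bond orders sum to 1 → 1 H
Lipinski HBD = 3.
Acceptors: N atoms = 1, O atoms = 3 → HBA = 4.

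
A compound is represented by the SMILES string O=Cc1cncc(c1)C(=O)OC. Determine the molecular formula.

C8H7NO3

Walk through each heavy atom and fill implicit hydrogens from standard valence (C 4, N 3, O 2, S 2, halogen 1); for lowercase aromatic atoms, an aromatic c carries 1 H when it has two neighbours and 0 H with three, and aromatic n carries 0 H:
  atom 1: O, bond orders sum to 2 (valence 2) → 0 H
  atom 2: C, bond orders sum to 3 (valence 4) → 1 H
  atom 3: aromatic c, 3 neighbours → 0 H
  atom 4: aromatic c, 2 neighbours → 1 H
  atom 5: aromatic n, 2 neighbours → 0 H
  atom 6: aromatic c, 2 neighbours → 1 H
  atom 7: aromatic c, 3 neighbours → 0 H
  atom 8: aromatic c, 2 neighbours → 1 H
  atom 9: C, bond orders sum to 4 (valence 4) → 0 H
  atom 10: O, bond orders sum to 2 (valence 2) → 0 H
  atom 11: O, bond orders sum to 2 (valence 2) → 0 H
  atom 12: C, bond orders sum to 1 (valence 4) → 3 H
Totals → C:8, H:7, N:1, O:3.
In Hill order: C8H7NO3.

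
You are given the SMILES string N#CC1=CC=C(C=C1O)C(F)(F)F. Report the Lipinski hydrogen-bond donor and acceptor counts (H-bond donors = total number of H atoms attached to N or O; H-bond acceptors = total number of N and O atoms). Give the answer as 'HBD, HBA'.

Donors: find every N or O and count the H atoms it carries.
  atom 1 (N): bond orders sum to 3 → 0 H
  atom 9 (O): bond orders sum to 1 → 1 H
Lipinski HBD = 1.
Acceptors: N atoms = 1, O atoms = 1 → HBA = 2.

1, 2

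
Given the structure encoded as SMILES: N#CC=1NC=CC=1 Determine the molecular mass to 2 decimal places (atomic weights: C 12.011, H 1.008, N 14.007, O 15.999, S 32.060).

92.10 g/mol

First, the molecular formula is C5H4N2 (counting implicit H from valence).
  C: 5 × 12.011 = 60.055
  H: 4 × 1.008 = 4.032
  N: 2 × 14.007 = 28.014
Sum: 5×12.011 + 4×1.008 + 2×14.007 = 92.101 → 92.10 g/mol.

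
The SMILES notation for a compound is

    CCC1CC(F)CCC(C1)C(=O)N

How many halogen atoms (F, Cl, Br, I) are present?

Halogen atoms appear at heavy-atom position 6 (1×F).
Other groups present: 1 amide.
Halogen count: 1.

1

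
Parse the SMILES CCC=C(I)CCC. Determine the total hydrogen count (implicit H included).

13

Walk through each heavy atom and fill implicit hydrogens from standard valence (C 4, N 3, O 2, S 2, halogen 1):
  atom 1: C, bond orders sum to 1 (valence 4) → 3 H
  atom 2: C, bond orders sum to 2 (valence 4) → 2 H
  atom 3: C, bond orders sum to 3 (valence 4) → 1 H
  atom 4: C, bond orders sum to 4 (valence 4) → 0 H
  atom 5: I (halogen, monovalent) → 0 H
  atom 6: C, bond orders sum to 2 (valence 4) → 2 H
  atom 7: C, bond orders sum to 2 (valence 4) → 2 H
  atom 8: C, bond orders sum to 1 (valence 4) → 3 H
Total hydrogens: 13.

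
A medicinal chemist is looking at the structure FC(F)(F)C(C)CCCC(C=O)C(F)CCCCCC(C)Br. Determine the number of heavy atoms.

22

Every atom symbol written in the SMILES (organic subset) is one heavy atom; implicit H are not written.
Heavy atoms by element → Br:1, C:16, F:4, O:1.
Total: 22.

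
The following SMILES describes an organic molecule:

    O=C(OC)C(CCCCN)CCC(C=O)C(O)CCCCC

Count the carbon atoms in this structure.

17

Count every carbon token in the SMILES (each C, including those in ring-closure positions and inside branches).
Carbon count: 17.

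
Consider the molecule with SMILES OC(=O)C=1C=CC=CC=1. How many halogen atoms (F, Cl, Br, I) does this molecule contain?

Scan the SMILES for the halogen motif — none present.
Groups that are present: 1 carboxylic acid.

0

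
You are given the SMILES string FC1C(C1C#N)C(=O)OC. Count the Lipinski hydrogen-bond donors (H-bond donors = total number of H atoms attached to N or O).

Donors: find every N or O and count the H atoms it carries.
  atom 6 (N): bond orders sum to 3 → 0 H
  atom 8 (O): bond orders sum to 2 → 0 H
  atom 9 (O): bond orders sum to 2 → 0 H
Lipinski HBD = 0.

0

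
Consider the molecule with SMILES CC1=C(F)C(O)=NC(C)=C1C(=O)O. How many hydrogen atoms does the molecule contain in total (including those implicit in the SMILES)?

Walk through each heavy atom and fill implicit hydrogens from standard valence (C 4, N 3, O 2, S 2, halogen 1):
  atom 1: C, bond orders sum to 1 (valence 4) → 3 H
  atom 2: C, bond orders sum to 4 (valence 4) → 0 H
  atom 3: C, bond orders sum to 4 (valence 4) → 0 H
  atom 4: F (halogen, monovalent) → 0 H
  atom 5: C, bond orders sum to 4 (valence 4) → 0 H
  atom 6: O, bond orders sum to 1 (valence 2) → 1 H
  atom 7: N, bond orders sum to 3 (valence 3) → 0 H
  atom 8: C, bond orders sum to 4 (valence 4) → 0 H
  atom 9: C, bond orders sum to 1 (valence 4) → 3 H
  atom 10: C, bond orders sum to 4 (valence 4) → 0 H
  atom 11: C, bond orders sum to 4 (valence 4) → 0 H
  atom 12: O, bond orders sum to 2 (valence 2) → 0 H
  atom 13: O, bond orders sum to 1 (valence 2) → 1 H
Total hydrogens: 8.

8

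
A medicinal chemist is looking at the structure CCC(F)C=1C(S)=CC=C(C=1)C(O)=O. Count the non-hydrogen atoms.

Every atom symbol written in the SMILES (organic subset) is one heavy atom; implicit H are not written.
Heavy atoms by element → C:10, F:1, O:2, S:1.
Total: 14.

14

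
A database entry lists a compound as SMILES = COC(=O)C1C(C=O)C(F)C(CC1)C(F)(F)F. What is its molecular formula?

Walk through each heavy atom and fill implicit hydrogens from standard valence (C 4, N 3, O 2, S 2, halogen 1):
  atom 1: C, bond orders sum to 1 (valence 4) → 3 H
  atom 2: O, bond orders sum to 2 (valence 2) → 0 H
  atom 3: C, bond orders sum to 4 (valence 4) → 0 H
  atom 4: O, bond orders sum to 2 (valence 2) → 0 H
  atom 5: C, bond orders sum to 3 (valence 4) → 1 H
  atom 6: C, bond orders sum to 3 (valence 4) → 1 H
  atom 7: C, bond orders sum to 3 (valence 4) → 1 H
  atom 8: O, bond orders sum to 2 (valence 2) → 0 H
  atom 9: C, bond orders sum to 3 (valence 4) → 1 H
  atom 10: F (halogen, monovalent) → 0 H
  atom 11: C, bond orders sum to 3 (valence 4) → 1 H
  atom 12: C, bond orders sum to 2 (valence 4) → 2 H
  atom 13: C, bond orders sum to 2 (valence 4) → 2 H
  atom 14: C, bond orders sum to 4 (valence 4) → 0 H
  atom 15: F (halogen, monovalent) → 0 H
  atom 16: F (halogen, monovalent) → 0 H
  atom 17: F (halogen, monovalent) → 0 H
Totals → C:10, H:12, F:4, O:3.

C10H12F4O3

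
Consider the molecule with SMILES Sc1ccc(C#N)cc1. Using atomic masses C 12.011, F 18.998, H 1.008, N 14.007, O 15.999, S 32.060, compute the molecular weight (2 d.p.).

135.18 g/mol

First, the molecular formula is C7H5NS (counting implicit H from valence).
  C: 7 × 12.011 = 84.077
  H: 5 × 1.008 = 5.040
  N: 1 × 14.007 = 14.007
  S: 1 × 32.060 = 32.060
Sum: 7×12.011 + 5×1.008 + 1×14.007 + 1×32.060 = 135.184 → 135.18 g/mol.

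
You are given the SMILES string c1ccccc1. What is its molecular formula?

Walk through each heavy atom and fill implicit hydrogens from standard valence (C 4, N 3, O 2, S 2, halogen 1); for lowercase aromatic atoms, an aromatic c carries 1 H when it has two neighbours and 0 H with three, and aromatic n carries 0 H:
  atom 1: aromatic c, 2 neighbours → 1 H
  atom 2: aromatic c, 2 neighbours → 1 H
  atom 3: aromatic c, 2 neighbours → 1 H
  atom 4: aromatic c, 2 neighbours → 1 H
  atom 5: aromatic c, 2 neighbours → 1 H
  atom 6: aromatic c, 2 neighbours → 1 H
Totals → C:6, H:6.

C6H6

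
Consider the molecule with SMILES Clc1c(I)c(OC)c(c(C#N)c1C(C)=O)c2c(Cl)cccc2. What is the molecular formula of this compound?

C16H10Cl2INO2

Walk through each heavy atom and fill implicit hydrogens from standard valence (C 4, N 3, O 2, S 2, halogen 1); for lowercase aromatic atoms, an aromatic c carries 1 H when it has two neighbours and 0 H with three, and aromatic n carries 0 H:
  atom 1: Cl (halogen, monovalent) → 0 H
  atom 2: aromatic c, 3 neighbours → 0 H
  atom 3: aromatic c, 3 neighbours → 0 H
  atom 4: I (halogen, monovalent) → 0 H
  atom 5: aromatic c, 3 neighbours → 0 H
  atom 6: O, bond orders sum to 2 (valence 2) → 0 H
  atom 7: C, bond orders sum to 1 (valence 4) → 3 H
  atom 8: aromatic c, 3 neighbours → 0 H
  atom 9: aromatic c, 3 neighbours → 0 H
  atom 10: C, bond orders sum to 4 (valence 4) → 0 H
  atom 11: N, bond orders sum to 3 (valence 3) → 0 H
  atom 12: aromatic c, 3 neighbours → 0 H
  atom 13: C, bond orders sum to 4 (valence 4) → 0 H
  atom 14: C, bond orders sum to 1 (valence 4) → 3 H
  atom 15: O, bond orders sum to 2 (valence 2) → 0 H
  atom 16: aromatic c, 3 neighbours → 0 H
  atom 17: aromatic c, 3 neighbours → 0 H
  atom 18: Cl (halogen, monovalent) → 0 H
  atom 19: aromatic c, 2 neighbours → 1 H
  atom 20: aromatic c, 2 neighbours → 1 H
  atom 21: aromatic c, 2 neighbours → 1 H
  atom 22: aromatic c, 2 neighbours → 1 H
Totals → C:16, H:10, Cl:2, I:1, N:1, O:2.
In Hill order: C16H10Cl2INO2.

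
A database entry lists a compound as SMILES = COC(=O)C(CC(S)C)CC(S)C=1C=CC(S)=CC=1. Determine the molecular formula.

Walk through each heavy atom and fill implicit hydrogens from standard valence (C 4, N 3, O 2, S 2, halogen 1):
  atom 1: C, bond orders sum to 1 (valence 4) → 3 H
  atom 2: O, bond orders sum to 2 (valence 2) → 0 H
  atom 3: C, bond orders sum to 4 (valence 4) → 0 H
  atom 4: O, bond orders sum to 2 (valence 2) → 0 H
  atom 5: C, bond orders sum to 3 (valence 4) → 1 H
  atom 6: C, bond orders sum to 2 (valence 4) → 2 H
  atom 7: C, bond orders sum to 3 (valence 4) → 1 H
  atom 8: S, bond orders sum to 1 (valence 2) → 1 H
  atom 9: C, bond orders sum to 1 (valence 4) → 3 H
  atom 10: C, bond orders sum to 2 (valence 4) → 2 H
  atom 11: C, bond orders sum to 3 (valence 4) → 1 H
  atom 12: S, bond orders sum to 1 (valence 2) → 1 H
  atom 13: C, bond orders sum to 4 (valence 4) → 0 H
  atom 14: C, bond orders sum to 3 (valence 4) → 1 H
  atom 15: C, bond orders sum to 3 (valence 4) → 1 H
  atom 16: C, bond orders sum to 4 (valence 4) → 0 H
  atom 17: S, bond orders sum to 1 (valence 2) → 1 H
  atom 18: C, bond orders sum to 3 (valence 4) → 1 H
  atom 19: C, bond orders sum to 3 (valence 4) → 1 H
Totals → C:14, H:20, O:2, S:3.
In Hill order: C14H20O2S3.

C14H20O2S3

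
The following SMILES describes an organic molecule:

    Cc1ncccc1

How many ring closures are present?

In SMILES, each pair of matching ring-closure digits denotes one ring-closing bond; the number of such bonds equals the number of independent rings.
Ring-closure bonds here: 1.

1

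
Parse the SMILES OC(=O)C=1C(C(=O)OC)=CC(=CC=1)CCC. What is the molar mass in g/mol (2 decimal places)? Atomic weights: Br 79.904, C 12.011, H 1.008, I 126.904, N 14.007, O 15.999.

First, the molecular formula is C12H14O4 (counting implicit H from valence).
  C: 12 × 12.011 = 144.132
  H: 14 × 1.008 = 14.112
  O: 4 × 15.999 = 63.996
Sum: 12×12.011 + 14×1.008 + 4×15.999 = 222.240 → 222.24 g/mol.

222.24 g/mol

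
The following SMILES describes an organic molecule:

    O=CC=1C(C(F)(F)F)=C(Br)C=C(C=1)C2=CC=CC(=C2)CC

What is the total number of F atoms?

3

Scan the SMILES for F atoms (remember two-letter symbols like Cl and Br are single atoms).
Fluorine count: 3.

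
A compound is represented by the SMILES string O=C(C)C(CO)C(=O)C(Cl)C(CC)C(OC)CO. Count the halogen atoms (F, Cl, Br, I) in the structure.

1

Halogen atoms appear at heavy-atom position 10 (1×Cl).
Other groups present: 1 ether, 2 hydroxyl, 2 ketone.
Halogen count: 1.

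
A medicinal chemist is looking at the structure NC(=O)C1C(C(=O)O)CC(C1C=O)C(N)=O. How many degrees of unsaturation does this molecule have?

5

Molecular formula: C9H12N2O5.
DoU = (2C + 2 + N − H − X) / 2, where X is the halogen count and O/S are ignored.
    = (2·9 + 2 + 2 − 12 − 0) / 2 = 10 / 2 = 5.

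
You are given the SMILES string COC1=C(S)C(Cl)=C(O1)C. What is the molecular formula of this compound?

Walk through each heavy atom and fill implicit hydrogens from standard valence (C 4, N 3, O 2, S 2, halogen 1):
  atom 1: C, bond orders sum to 1 (valence 4) → 3 H
  atom 2: O, bond orders sum to 2 (valence 2) → 0 H
  atom 3: C, bond orders sum to 4 (valence 4) → 0 H
  atom 4: C, bond orders sum to 4 (valence 4) → 0 H
  atom 5: S, bond orders sum to 1 (valence 2) → 1 H
  atom 6: C, bond orders sum to 4 (valence 4) → 0 H
  atom 7: Cl (halogen, monovalent) → 0 H
  atom 8: C, bond orders sum to 4 (valence 4) → 0 H
  atom 9: O, bond orders sum to 2 (valence 2) → 0 H
  atom 10: C, bond orders sum to 1 (valence 4) → 3 H
Totals → C:6, H:7, Cl:1, O:2, S:1.

C6H7ClO2S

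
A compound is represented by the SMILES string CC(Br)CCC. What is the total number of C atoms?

Count every carbon token in the SMILES (each C, including those in ring-closure positions and inside branches).
Carbon count: 5.

5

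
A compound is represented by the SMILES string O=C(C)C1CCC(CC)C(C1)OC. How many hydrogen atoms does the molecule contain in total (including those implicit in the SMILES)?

Walk through each heavy atom and fill implicit hydrogens from standard valence (C 4, N 3, O 2, S 2, halogen 1):
  atom 1: O, bond orders sum to 2 (valence 2) → 0 H
  atom 2: C, bond orders sum to 4 (valence 4) → 0 H
  atom 3: C, bond orders sum to 1 (valence 4) → 3 H
  atom 4: C, bond orders sum to 3 (valence 4) → 1 H
  atom 5: C, bond orders sum to 2 (valence 4) → 2 H
  atom 6: C, bond orders sum to 2 (valence 4) → 2 H
  atom 7: C, bond orders sum to 3 (valence 4) → 1 H
  atom 8: C, bond orders sum to 2 (valence 4) → 2 H
  atom 9: C, bond orders sum to 1 (valence 4) → 3 H
  atom 10: C, bond orders sum to 3 (valence 4) → 1 H
  atom 11: C, bond orders sum to 2 (valence 4) → 2 H
  atom 12: O, bond orders sum to 2 (valence 2) → 0 H
  atom 13: C, bond orders sum to 1 (valence 4) → 3 H
Total hydrogens: 20.

20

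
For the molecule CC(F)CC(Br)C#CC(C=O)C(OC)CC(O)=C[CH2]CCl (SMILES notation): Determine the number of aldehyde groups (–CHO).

The aldehyde motif appears at heavy-atom position 10 in the SMILES.
Other groups present: 1 alkene, 1 alkyne, 1 ether, 1 hydroxyl.
Aldehyde count: 1.

1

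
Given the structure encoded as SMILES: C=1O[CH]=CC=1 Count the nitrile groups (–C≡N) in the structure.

0

Scan the SMILES for the nitrile motif — none present.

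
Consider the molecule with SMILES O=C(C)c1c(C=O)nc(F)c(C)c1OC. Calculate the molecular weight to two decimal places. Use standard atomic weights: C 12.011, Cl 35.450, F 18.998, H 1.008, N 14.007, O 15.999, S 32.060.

First, the molecular formula is C10H10FNO3 (counting implicit H from valence).
  C: 10 × 12.011 = 120.110
  F: 1 × 18.998 = 18.998
  H: 10 × 1.008 = 10.080
  N: 1 × 14.007 = 14.007
  O: 3 × 15.999 = 47.997
Sum: 10×12.011 + 1×18.998 + 10×1.008 + 1×14.007 + 3×15.999 = 211.192 → 211.19 g/mol.

211.19 g/mol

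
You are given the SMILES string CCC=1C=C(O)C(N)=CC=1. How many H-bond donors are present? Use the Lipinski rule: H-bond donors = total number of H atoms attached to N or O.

3

Donors: find every N or O and count the H atoms it carries.
  atom 6 (O): bond orders sum to 1 → 1 H
  atom 8 (N): bond orders sum to 1 → 2 H
Lipinski HBD = 3.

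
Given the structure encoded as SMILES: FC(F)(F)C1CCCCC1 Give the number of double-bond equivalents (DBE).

Degree of unsaturation = (number of rings) + (number of π bonds).
Ring closures in the SMILES: 1.
π bonds: none → 0 DoU from unsaturation.
Total DoU = 1 + 0 = 1.

1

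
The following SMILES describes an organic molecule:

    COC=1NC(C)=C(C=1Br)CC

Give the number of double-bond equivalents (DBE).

3

Degree of unsaturation = (number of rings) + (number of π bonds).
Ring closures in the SMILES: 1.
π bonds: 2 double bonds (each 1 DoU) → 2 DoU from unsaturation.
Total DoU = 1 + 2 = 3.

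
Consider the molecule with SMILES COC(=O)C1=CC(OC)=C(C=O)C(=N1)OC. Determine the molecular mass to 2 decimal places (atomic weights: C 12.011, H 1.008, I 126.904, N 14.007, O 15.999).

First, the molecular formula is C10H11NO5 (counting implicit H from valence).
  C: 10 × 12.011 = 120.110
  H: 11 × 1.008 = 11.088
  N: 1 × 14.007 = 14.007
  O: 5 × 15.999 = 79.995
Sum: 10×12.011 + 11×1.008 + 1×14.007 + 5×15.999 = 225.200 → 225.20 g/mol.

225.20 g/mol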